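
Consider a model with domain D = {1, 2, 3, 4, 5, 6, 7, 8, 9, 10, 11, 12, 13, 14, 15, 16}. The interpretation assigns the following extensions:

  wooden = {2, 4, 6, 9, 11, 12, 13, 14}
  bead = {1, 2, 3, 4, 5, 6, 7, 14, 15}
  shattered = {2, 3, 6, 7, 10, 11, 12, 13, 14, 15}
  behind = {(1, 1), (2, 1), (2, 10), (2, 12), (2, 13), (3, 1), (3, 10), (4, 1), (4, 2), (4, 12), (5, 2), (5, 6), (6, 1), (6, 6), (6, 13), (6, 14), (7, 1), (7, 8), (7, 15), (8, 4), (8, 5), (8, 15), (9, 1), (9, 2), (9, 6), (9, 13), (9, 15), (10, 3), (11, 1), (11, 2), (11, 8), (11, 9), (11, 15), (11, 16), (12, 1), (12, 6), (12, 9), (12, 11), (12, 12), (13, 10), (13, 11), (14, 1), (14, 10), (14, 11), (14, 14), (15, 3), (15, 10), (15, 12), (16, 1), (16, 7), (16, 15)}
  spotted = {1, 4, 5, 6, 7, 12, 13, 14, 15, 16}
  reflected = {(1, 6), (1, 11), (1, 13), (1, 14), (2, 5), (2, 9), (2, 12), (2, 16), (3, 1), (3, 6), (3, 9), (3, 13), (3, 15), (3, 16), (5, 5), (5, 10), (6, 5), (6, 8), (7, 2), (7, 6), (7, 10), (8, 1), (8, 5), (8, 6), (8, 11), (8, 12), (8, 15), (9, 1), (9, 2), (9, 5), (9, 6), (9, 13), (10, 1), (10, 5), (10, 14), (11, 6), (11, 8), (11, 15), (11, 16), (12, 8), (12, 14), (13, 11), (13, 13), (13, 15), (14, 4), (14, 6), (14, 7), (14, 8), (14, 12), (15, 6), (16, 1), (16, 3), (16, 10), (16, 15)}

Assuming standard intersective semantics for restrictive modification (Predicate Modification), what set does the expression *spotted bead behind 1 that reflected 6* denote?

⟦behind 1⟧ = {x : ⟨x, 1⟩ ∈ ⟦behind⟧} = {1, 2, 3, 4, 6, 7, 9, 11, 12, 14, 16}
⟦that reflected 6⟧ = {x : ⟨x, 6⟩ ∈ ⟦reflected⟧} = {1, 3, 7, 8, 9, 11, 14, 15}
⟦bead⟧ = {1, 2, 3, 4, 5, 6, 7, 14, 15}
… ∩ ⟦behind 1⟧ = {1, 2, 3, 4, 5, 6, 7, 14, 15} ∩ {1, 2, 3, 4, 6, 7, 9, 11, 12, 14, 16} = {1, 2, 3, 4, 6, 7, 14}
… ∩ ⟦that reflected 6⟧ = {1, 2, 3, 4, 6, 7, 14} ∩ {1, 3, 7, 8, 9, 11, 14, 15} = {1, 3, 7, 14}
… ∩ ⟦spotted⟧ = {1, 3, 7, 14} ∩ {1, 4, 5, 6, 7, 12, 13, 14, 15, 16} = {1, 7, 14}
So ⟦spotted bead behind 1 that reflected 6⟧ = {1, 7, 14}.

{1, 7, 14}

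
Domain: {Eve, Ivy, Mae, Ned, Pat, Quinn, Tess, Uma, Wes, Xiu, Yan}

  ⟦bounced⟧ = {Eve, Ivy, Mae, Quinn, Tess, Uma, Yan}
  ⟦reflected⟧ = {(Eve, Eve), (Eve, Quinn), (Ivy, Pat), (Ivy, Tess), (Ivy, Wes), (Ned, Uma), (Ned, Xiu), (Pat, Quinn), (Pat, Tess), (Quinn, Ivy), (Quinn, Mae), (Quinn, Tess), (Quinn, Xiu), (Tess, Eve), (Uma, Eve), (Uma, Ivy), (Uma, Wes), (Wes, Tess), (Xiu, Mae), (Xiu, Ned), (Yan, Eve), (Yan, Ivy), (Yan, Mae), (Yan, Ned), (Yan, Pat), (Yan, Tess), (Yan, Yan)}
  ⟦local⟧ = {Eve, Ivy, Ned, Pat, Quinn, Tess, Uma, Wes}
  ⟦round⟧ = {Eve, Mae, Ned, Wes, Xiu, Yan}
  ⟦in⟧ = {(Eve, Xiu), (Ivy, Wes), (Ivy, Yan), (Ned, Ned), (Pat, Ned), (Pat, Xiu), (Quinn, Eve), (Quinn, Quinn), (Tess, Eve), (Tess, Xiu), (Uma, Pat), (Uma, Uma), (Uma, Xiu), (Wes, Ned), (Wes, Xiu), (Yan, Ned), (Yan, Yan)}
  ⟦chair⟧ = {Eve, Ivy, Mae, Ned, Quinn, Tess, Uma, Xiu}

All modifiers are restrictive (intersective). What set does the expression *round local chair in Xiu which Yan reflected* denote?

{Eve}

⟦in Xiu⟧ = {x : ⟨x, Xiu⟩ ∈ ⟦in⟧} = {Eve, Pat, Tess, Uma, Wes}
⟦which Yan reflected⟧ = {x : ⟨Yan, x⟩ ∈ ⟦reflected⟧} = {Eve, Ivy, Mae, Ned, Pat, Tess, Yan}
⟦chair⟧ = {Eve, Ivy, Mae, Ned, Quinn, Tess, Uma, Xiu}
… ∩ ⟦in Xiu⟧ = {Eve, Ivy, Mae, Ned, Quinn, Tess, Uma, Xiu} ∩ {Eve, Pat, Tess, Uma, Wes} = {Eve, Tess, Uma}
… ∩ ⟦which Yan reflected⟧ = {Eve, Tess, Uma} ∩ {Eve, Ivy, Mae, Ned, Pat, Tess, Yan} = {Eve, Tess}
… ∩ ⟦round⟧ = {Eve, Tess} ∩ {Eve, Mae, Ned, Wes, Xiu, Yan} = {Eve}
… ∩ ⟦local⟧ = {Eve} ∩ {Eve, Ivy, Ned, Pat, Quinn, Tess, Uma, Wes} = {Eve}
So ⟦round local chair in Xiu which Yan reflected⟧ = {Eve}.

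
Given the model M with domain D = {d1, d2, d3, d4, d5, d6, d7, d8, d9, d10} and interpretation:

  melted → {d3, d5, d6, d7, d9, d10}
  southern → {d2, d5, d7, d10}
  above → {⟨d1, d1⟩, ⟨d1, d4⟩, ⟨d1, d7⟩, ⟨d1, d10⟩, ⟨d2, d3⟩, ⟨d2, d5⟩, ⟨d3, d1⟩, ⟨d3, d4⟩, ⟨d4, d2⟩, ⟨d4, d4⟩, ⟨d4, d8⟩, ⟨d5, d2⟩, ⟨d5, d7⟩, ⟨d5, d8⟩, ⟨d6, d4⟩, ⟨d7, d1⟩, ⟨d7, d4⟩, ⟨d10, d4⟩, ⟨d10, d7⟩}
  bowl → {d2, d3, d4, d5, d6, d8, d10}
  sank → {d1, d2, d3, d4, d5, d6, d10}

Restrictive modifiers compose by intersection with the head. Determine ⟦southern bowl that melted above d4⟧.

⟦that melted⟧ = ⟦melted⟧ = {d3, d5, d6, d7, d9, d10}
⟦above d4⟧ = {x : ⟨x, d4⟩ ∈ ⟦above⟧} = {d1, d3, d4, d6, d7, d10}
⟦bowl⟧ = {d2, d3, d4, d5, d6, d8, d10}
… ∩ ⟦that melted⟧ = {d2, d3, d4, d5, d6, d8, d10} ∩ {d3, d5, d6, d7, d9, d10} = {d3, d5, d6, d10}
… ∩ ⟦above d4⟧ = {d3, d5, d6, d10} ∩ {d1, d3, d4, d6, d7, d10} = {d3, d6, d10}
… ∩ ⟦southern⟧ = {d3, d6, d10} ∩ {d2, d5, d7, d10} = {d10}
So ⟦southern bowl that melted above d4⟧ = {d10}.

{d10}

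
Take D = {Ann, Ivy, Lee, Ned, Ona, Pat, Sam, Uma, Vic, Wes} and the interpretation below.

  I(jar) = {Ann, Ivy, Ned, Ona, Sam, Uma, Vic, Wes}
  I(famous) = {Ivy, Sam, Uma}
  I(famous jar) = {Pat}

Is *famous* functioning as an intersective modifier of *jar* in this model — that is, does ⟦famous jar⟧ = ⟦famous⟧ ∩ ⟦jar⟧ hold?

⟦famous⟧ ∩ ⟦jar⟧ = {Ivy, Sam, Uma} ∩ {Ann, Ivy, Ned, Ona, Sam, Uma, Vic, Wes} = {Ivy, Sam, Uma}
Observed ⟦famous jar⟧ = {Pat}.
These differ, so the modifier is not intersective in this model.

no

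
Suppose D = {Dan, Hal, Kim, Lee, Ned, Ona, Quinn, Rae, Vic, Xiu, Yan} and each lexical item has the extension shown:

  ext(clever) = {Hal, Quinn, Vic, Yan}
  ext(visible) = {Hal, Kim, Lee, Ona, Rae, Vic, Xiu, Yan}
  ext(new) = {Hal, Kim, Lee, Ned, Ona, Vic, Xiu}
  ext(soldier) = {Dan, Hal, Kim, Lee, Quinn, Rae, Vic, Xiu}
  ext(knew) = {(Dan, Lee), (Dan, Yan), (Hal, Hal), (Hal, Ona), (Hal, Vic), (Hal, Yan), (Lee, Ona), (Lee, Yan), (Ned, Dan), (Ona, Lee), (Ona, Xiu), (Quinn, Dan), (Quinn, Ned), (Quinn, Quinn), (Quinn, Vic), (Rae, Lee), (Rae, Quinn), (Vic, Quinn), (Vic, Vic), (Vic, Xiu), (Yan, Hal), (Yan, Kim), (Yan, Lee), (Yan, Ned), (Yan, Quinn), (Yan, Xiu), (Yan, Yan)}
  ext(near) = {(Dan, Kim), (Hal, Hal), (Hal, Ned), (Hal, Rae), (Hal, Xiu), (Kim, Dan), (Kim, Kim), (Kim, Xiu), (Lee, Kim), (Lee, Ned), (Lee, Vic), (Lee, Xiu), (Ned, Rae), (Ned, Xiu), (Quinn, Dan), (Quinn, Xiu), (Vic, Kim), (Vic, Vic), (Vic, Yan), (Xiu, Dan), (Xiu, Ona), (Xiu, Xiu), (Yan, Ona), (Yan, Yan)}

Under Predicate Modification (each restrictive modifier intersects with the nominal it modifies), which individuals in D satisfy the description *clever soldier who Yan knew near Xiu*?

⟦who Yan knew⟧ = {x : ⟨Yan, x⟩ ∈ ⟦knew⟧} = {Hal, Kim, Lee, Ned, Quinn, Xiu, Yan}
⟦near Xiu⟧ = {x : ⟨x, Xiu⟩ ∈ ⟦near⟧} = {Hal, Kim, Lee, Ned, Quinn, Xiu}
⟦soldier⟧ = {Dan, Hal, Kim, Lee, Quinn, Rae, Vic, Xiu}
… ∩ ⟦who Yan knew⟧ = {Dan, Hal, Kim, Lee, Quinn, Rae, Vic, Xiu} ∩ {Hal, Kim, Lee, Ned, Quinn, Xiu, Yan} = {Hal, Kim, Lee, Quinn, Xiu}
… ∩ ⟦near Xiu⟧ = {Hal, Kim, Lee, Quinn, Xiu} ∩ {Hal, Kim, Lee, Ned, Quinn, Xiu} = {Hal, Kim, Lee, Quinn, Xiu}
… ∩ ⟦clever⟧ = {Hal, Kim, Lee, Quinn, Xiu} ∩ {Hal, Quinn, Vic, Yan} = {Hal, Quinn}
So ⟦clever soldier who Yan knew near Xiu⟧ = {Hal, Quinn}.

{Hal, Quinn}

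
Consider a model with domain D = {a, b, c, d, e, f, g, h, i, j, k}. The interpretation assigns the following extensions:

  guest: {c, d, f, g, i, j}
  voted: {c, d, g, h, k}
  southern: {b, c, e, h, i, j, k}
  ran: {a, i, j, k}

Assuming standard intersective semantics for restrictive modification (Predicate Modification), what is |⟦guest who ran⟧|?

⟦who ran⟧ = ⟦ran⟧ = {a, i, j, k}
⟦guest⟧ = {c, d, f, g, i, j}
… ∩ ⟦who ran⟧ = {c, d, f, g, i, j} ∩ {a, i, j, k} = {i, j}
⟦guest who ran⟧ = {i, j}, so the cardinality is 2.

2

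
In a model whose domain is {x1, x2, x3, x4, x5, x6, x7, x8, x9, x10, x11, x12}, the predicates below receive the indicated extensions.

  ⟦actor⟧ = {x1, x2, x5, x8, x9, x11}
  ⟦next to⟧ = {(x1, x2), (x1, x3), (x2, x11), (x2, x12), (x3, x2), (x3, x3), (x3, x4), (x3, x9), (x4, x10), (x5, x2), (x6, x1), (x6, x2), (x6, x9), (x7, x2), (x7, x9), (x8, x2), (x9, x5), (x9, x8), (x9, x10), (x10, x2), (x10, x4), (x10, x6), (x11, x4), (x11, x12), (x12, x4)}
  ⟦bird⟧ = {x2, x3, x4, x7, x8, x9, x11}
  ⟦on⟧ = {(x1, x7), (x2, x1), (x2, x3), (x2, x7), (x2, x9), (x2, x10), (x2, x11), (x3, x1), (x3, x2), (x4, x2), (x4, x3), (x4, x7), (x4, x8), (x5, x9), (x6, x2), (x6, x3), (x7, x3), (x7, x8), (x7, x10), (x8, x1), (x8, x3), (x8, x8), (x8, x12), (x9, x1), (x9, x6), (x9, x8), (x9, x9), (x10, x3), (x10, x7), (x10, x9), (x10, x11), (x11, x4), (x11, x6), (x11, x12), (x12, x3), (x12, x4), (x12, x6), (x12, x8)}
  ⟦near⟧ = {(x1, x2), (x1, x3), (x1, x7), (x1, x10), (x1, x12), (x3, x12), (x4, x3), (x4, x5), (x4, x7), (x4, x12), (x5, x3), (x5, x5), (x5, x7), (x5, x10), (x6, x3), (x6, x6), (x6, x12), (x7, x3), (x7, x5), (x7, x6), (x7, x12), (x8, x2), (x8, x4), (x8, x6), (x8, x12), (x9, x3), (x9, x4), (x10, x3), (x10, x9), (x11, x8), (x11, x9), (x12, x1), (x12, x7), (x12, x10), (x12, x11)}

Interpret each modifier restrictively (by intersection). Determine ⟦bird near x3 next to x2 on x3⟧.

{x7}

⟦near x3⟧ = {x : ⟨x, x3⟩ ∈ ⟦near⟧} = {x1, x4, x5, x6, x7, x9, x10}
⟦next to x2⟧ = {x : ⟨x, x2⟩ ∈ ⟦next to⟧} = {x1, x3, x5, x6, x7, x8, x10}
⟦on x3⟧ = {x : ⟨x, x3⟩ ∈ ⟦on⟧} = {x2, x4, x6, x7, x8, x10, x12}
⟦bird⟧ = {x2, x3, x4, x7, x8, x9, x11}
… ∩ ⟦near x3⟧ = {x2, x3, x4, x7, x8, x9, x11} ∩ {x1, x4, x5, x6, x7, x9, x10} = {x4, x7, x9}
… ∩ ⟦next to x2⟧ = {x4, x7, x9} ∩ {x1, x3, x5, x6, x7, x8, x10} = {x7}
… ∩ ⟦on x3⟧ = {x7} ∩ {x2, x4, x6, x7, x8, x10, x12} = {x7}
So ⟦bird near x3 next to x2 on x3⟧ = {x7}.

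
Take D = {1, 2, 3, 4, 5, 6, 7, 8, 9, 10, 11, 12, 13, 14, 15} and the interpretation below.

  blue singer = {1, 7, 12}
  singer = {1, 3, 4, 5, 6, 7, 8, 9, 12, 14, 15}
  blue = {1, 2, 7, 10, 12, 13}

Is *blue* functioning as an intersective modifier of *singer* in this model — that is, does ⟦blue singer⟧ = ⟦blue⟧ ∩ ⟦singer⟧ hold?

yes

⟦blue⟧ ∩ ⟦singer⟧ = {1, 2, 7, 10, 12, 13} ∩ {1, 3, 4, 5, 6, 7, 8, 9, 12, 14, 15} = {1, 7, 12}
Observed ⟦blue singer⟧ = {1, 7, 12}.
These coincide, so the modifier is intersective here.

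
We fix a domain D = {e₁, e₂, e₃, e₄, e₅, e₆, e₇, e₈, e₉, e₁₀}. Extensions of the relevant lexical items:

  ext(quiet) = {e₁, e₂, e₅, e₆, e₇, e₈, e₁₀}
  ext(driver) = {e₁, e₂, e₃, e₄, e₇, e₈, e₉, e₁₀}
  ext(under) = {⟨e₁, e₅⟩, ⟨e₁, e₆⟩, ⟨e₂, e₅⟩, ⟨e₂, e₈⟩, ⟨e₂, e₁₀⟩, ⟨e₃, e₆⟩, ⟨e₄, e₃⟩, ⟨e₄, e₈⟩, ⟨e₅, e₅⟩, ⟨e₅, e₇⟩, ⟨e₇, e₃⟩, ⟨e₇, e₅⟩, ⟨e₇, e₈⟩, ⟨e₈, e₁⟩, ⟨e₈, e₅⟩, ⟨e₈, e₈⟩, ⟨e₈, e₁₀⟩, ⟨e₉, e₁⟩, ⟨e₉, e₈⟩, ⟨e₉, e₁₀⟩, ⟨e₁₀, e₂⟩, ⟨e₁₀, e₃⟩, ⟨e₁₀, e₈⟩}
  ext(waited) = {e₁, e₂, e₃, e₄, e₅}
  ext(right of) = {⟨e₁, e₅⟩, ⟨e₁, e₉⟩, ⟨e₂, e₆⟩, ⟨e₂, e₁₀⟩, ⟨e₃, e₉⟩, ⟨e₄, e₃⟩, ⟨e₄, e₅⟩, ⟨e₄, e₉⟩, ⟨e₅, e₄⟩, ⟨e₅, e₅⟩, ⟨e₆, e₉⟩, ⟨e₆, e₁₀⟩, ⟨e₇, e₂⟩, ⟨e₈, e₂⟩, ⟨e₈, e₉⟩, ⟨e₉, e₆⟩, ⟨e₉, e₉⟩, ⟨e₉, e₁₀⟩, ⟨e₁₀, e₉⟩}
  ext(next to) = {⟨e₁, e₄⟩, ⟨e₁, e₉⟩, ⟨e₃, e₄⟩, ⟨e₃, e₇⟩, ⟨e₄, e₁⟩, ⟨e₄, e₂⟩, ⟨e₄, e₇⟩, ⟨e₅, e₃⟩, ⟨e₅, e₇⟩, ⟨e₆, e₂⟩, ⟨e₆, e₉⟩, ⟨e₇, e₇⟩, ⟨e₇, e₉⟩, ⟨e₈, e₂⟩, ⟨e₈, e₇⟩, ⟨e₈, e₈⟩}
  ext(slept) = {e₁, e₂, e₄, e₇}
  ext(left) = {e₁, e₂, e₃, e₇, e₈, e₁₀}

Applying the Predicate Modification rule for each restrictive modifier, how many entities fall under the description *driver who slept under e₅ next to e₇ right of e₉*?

⟦who slept⟧ = ⟦slept⟧ = {e₁, e₂, e₄, e₇}
⟦under e₅⟧ = {x : ⟨x, e₅⟩ ∈ ⟦under⟧} = {e₁, e₂, e₅, e₇, e₈}
⟦next to e₇⟧ = {x : ⟨x, e₇⟩ ∈ ⟦next to⟧} = {e₃, e₄, e₅, e₇, e₈}
⟦right of e₉⟧ = {x : ⟨x, e₉⟩ ∈ ⟦right of⟧} = {e₁, e₃, e₄, e₆, e₈, e₉, e₁₀}
⟦driver⟧ = {e₁, e₂, e₃, e₄, e₇, e₈, e₉, e₁₀}
… ∩ ⟦who slept⟧ = {e₁, e₂, e₃, e₄, e₇, e₈, e₉, e₁₀} ∩ {e₁, e₂, e₄, e₇} = {e₁, e₂, e₄, e₇}
… ∩ ⟦under e₅⟧ = {e₁, e₂, e₄, e₇} ∩ {e₁, e₂, e₅, e₇, e₈} = {e₁, e₂, e₇}
… ∩ ⟦next to e₇⟧ = {e₁, e₂, e₇} ∩ {e₃, e₄, e₅, e₇, e₈} = {e₇}
… ∩ ⟦right of e₉⟧ = {e₇} ∩ {e₁, e₃, e₄, e₆, e₈, e₉, e₁₀} = ∅
⟦driver who slept under e₅ next to e₇ right of e₉⟧ = ∅, so the cardinality is 0.

0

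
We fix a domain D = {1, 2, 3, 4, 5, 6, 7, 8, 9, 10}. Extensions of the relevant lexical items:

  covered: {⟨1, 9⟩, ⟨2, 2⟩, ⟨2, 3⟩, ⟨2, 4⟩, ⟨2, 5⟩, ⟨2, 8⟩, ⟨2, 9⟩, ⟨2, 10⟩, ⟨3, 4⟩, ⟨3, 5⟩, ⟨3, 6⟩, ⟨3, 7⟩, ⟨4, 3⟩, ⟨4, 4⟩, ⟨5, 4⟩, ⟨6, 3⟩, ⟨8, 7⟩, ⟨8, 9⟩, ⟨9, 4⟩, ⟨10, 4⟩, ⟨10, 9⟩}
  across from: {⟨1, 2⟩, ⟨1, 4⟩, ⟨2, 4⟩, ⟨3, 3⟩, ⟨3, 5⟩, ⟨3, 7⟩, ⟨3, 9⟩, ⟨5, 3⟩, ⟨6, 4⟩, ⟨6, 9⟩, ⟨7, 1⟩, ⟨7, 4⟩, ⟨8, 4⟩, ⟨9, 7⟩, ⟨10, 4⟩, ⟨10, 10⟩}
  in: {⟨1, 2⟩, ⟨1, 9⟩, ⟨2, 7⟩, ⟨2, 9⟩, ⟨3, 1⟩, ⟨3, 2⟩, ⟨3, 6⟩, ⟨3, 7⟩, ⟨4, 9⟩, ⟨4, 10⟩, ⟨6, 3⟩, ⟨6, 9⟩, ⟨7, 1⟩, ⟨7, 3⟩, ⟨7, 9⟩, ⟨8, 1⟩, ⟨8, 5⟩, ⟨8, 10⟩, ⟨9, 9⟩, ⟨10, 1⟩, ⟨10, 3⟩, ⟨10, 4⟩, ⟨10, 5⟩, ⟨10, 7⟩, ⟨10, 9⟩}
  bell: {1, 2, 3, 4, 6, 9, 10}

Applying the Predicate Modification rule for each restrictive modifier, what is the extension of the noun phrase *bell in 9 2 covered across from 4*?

⟦in 9⟧ = {x : ⟨x, 9⟩ ∈ ⟦in⟧} = {1, 2, 4, 6, 7, 9, 10}
⟦2 covered⟧ = {x : ⟨2, x⟩ ∈ ⟦covered⟧} = {2, 3, 4, 5, 8, 9, 10}
⟦across from 4⟧ = {x : ⟨x, 4⟩ ∈ ⟦across from⟧} = {1, 2, 6, 7, 8, 10}
⟦bell⟧ = {1, 2, 3, 4, 6, 9, 10}
… ∩ ⟦in 9⟧ = {1, 2, 3, 4, 6, 9, 10} ∩ {1, 2, 4, 6, 7, 9, 10} = {1, 2, 4, 6, 9, 10}
… ∩ ⟦2 covered⟧ = {1, 2, 4, 6, 9, 10} ∩ {2, 3, 4, 5, 8, 9, 10} = {2, 4, 9, 10}
… ∩ ⟦across from 4⟧ = {2, 4, 9, 10} ∩ {1, 2, 6, 7, 8, 10} = {2, 10}
So ⟦bell in 9 2 covered across from 4⟧ = {2, 10}.

{2, 10}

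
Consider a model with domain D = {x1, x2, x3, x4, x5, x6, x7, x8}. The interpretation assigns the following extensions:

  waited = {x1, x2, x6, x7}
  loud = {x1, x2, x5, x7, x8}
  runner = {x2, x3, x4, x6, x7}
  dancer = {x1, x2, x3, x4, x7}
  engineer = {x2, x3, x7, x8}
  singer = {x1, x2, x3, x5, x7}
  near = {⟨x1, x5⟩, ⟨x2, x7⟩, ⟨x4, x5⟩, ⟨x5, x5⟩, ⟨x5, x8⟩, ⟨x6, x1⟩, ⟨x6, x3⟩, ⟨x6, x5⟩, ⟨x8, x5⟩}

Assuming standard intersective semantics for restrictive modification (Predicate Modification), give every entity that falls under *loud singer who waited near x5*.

{x1}

⟦who waited⟧ = ⟦waited⟧ = {x1, x2, x6, x7}
⟦near x5⟧ = {x : ⟨x, x5⟩ ∈ ⟦near⟧} = {x1, x4, x5, x6, x8}
⟦singer⟧ = {x1, x2, x3, x5, x7}
… ∩ ⟦who waited⟧ = {x1, x2, x3, x5, x7} ∩ {x1, x2, x6, x7} = {x1, x2, x7}
… ∩ ⟦near x5⟧ = {x1, x2, x7} ∩ {x1, x4, x5, x6, x8} = {x1}
… ∩ ⟦loud⟧ = {x1} ∩ {x1, x2, x5, x7, x8} = {x1}
So ⟦loud singer who waited near x5⟧ = {x1}.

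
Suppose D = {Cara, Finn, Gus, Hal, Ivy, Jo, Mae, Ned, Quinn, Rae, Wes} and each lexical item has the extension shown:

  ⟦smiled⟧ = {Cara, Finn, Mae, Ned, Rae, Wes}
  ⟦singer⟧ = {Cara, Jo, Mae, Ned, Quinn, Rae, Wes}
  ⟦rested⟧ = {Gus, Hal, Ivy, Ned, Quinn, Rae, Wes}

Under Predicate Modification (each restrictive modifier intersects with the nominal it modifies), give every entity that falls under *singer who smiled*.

⟦who smiled⟧ = ⟦smiled⟧ = {Cara, Finn, Mae, Ned, Rae, Wes}
⟦singer⟧ = {Cara, Jo, Mae, Ned, Quinn, Rae, Wes}
… ∩ ⟦who smiled⟧ = {Cara, Jo, Mae, Ned, Quinn, Rae, Wes} ∩ {Cara, Finn, Mae, Ned, Rae, Wes} = {Cara, Mae, Ned, Rae, Wes}
So ⟦singer who smiled⟧ = {Cara, Mae, Ned, Rae, Wes}.

{Cara, Mae, Ned, Rae, Wes}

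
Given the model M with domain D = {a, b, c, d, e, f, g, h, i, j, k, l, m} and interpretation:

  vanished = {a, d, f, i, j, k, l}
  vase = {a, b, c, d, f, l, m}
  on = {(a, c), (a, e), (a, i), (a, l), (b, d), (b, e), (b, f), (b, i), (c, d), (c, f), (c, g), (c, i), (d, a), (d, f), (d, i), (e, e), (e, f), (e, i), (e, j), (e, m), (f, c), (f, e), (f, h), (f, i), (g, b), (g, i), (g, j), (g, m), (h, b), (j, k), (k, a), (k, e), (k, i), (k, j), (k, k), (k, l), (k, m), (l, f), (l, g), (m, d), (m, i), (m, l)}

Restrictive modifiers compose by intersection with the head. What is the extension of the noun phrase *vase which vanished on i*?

{a, d, f}

⟦which vanished⟧ = ⟦vanished⟧ = {a, d, f, i, j, k, l}
⟦on i⟧ = {x : ⟨x, i⟩ ∈ ⟦on⟧} = {a, b, c, d, e, f, g, k, m}
⟦vase⟧ = {a, b, c, d, f, l, m}
… ∩ ⟦which vanished⟧ = {a, b, c, d, f, l, m} ∩ {a, d, f, i, j, k, l} = {a, d, f, l}
… ∩ ⟦on i⟧ = {a, d, f, l} ∩ {a, b, c, d, e, f, g, k, m} = {a, d, f}
So ⟦vase which vanished on i⟧ = {a, d, f}.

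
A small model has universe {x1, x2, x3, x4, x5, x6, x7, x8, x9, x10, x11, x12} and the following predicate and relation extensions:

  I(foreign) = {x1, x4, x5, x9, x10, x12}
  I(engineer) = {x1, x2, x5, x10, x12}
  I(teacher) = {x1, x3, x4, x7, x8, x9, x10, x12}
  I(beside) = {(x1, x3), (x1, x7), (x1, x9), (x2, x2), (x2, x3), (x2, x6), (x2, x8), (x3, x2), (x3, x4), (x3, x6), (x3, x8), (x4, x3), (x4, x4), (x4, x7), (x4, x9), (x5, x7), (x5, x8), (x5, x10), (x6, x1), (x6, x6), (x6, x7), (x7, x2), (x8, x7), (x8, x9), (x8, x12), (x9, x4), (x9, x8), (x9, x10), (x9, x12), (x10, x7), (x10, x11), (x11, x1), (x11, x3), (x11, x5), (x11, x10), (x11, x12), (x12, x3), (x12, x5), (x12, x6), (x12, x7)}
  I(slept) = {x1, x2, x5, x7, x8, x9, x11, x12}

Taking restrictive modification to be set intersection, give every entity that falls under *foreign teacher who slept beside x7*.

{x1, x12}

⟦who slept⟧ = ⟦slept⟧ = {x1, x2, x5, x7, x8, x9, x11, x12}
⟦beside x7⟧ = {x : ⟨x, x7⟩ ∈ ⟦beside⟧} = {x1, x4, x5, x6, x8, x10, x12}
⟦teacher⟧ = {x1, x3, x4, x7, x8, x9, x10, x12}
… ∩ ⟦who slept⟧ = {x1, x3, x4, x7, x8, x9, x10, x12} ∩ {x1, x2, x5, x7, x8, x9, x11, x12} = {x1, x7, x8, x9, x12}
… ∩ ⟦beside x7⟧ = {x1, x7, x8, x9, x12} ∩ {x1, x4, x5, x6, x8, x10, x12} = {x1, x8, x12}
… ∩ ⟦foreign⟧ = {x1, x8, x12} ∩ {x1, x4, x5, x9, x10, x12} = {x1, x12}
So ⟦foreign teacher who slept beside x7⟧ = {x1, x12}.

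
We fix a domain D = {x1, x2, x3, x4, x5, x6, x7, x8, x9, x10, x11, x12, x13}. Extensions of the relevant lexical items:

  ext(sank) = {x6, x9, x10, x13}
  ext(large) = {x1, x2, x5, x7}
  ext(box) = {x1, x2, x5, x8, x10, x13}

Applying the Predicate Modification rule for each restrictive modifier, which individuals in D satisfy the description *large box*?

⟦box⟧ = {x1, x2, x5, x8, x10, x13}
… ∩ ⟦large⟧ = {x1, x2, x5, x8, x10, x13} ∩ {x1, x2, x5, x7} = {x1, x2, x5}
So ⟦large box⟧ = {x1, x2, x5}.

{x1, x2, x5}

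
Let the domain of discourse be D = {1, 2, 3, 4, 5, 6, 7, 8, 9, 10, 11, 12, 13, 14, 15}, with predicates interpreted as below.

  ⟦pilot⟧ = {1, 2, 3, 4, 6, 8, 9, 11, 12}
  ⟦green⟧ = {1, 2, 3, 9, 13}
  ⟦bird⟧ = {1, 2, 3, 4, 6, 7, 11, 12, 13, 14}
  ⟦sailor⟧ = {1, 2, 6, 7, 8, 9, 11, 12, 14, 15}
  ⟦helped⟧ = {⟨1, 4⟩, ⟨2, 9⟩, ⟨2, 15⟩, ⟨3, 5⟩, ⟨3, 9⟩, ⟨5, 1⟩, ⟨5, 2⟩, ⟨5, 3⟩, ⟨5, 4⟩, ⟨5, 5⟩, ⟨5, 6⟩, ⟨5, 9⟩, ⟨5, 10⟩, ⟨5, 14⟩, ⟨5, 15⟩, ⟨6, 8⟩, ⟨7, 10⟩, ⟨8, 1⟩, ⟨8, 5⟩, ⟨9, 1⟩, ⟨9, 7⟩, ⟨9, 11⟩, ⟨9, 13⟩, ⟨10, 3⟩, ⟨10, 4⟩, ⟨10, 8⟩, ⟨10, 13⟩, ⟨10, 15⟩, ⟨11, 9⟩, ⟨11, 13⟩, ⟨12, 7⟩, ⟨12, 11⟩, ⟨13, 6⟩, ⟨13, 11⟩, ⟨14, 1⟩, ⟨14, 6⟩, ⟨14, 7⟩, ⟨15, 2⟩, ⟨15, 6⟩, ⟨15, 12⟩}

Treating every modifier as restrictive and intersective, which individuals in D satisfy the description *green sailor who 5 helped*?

⟦who 5 helped⟧ = {x : ⟨5, x⟩ ∈ ⟦helped⟧} = {1, 2, 3, 4, 5, 6, 9, 10, 14, 15}
⟦sailor⟧ = {1, 2, 6, 7, 8, 9, 11, 12, 14, 15}
… ∩ ⟦who 5 helped⟧ = {1, 2, 6, 7, 8, 9, 11, 12, 14, 15} ∩ {1, 2, 3, 4, 5, 6, 9, 10, 14, 15} = {1, 2, 6, 9, 14, 15}
… ∩ ⟦green⟧ = {1, 2, 6, 9, 14, 15} ∩ {1, 2, 3, 9, 13} = {1, 2, 9}
So ⟦green sailor who 5 helped⟧ = {1, 2, 9}.

{1, 2, 9}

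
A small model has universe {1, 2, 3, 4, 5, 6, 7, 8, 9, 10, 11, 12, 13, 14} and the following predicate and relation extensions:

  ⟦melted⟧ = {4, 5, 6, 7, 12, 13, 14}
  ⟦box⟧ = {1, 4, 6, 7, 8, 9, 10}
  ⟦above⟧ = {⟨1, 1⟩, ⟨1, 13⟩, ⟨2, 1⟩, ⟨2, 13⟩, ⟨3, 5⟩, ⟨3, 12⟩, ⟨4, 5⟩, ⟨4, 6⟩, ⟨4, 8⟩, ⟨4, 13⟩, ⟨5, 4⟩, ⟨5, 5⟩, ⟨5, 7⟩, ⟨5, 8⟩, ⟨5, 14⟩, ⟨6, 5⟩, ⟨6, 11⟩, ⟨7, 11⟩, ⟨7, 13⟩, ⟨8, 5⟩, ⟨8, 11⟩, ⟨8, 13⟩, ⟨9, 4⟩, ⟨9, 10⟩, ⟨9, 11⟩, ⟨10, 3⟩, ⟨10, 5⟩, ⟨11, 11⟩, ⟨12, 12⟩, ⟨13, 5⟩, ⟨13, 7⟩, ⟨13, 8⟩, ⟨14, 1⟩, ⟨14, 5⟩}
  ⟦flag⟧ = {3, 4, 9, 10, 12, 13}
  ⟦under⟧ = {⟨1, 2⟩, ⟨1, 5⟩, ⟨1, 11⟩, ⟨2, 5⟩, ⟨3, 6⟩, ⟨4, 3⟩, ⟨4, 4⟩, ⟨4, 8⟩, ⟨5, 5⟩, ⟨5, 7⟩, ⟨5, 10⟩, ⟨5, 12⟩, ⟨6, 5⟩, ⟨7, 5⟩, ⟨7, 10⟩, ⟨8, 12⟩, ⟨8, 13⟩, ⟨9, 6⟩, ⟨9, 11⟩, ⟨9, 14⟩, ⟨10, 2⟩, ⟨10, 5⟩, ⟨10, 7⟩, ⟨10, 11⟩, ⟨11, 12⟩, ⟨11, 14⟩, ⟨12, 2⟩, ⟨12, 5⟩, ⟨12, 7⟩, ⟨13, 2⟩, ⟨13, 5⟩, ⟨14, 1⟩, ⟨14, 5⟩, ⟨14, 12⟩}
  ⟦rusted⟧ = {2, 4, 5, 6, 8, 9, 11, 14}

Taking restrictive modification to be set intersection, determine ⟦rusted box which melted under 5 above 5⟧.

{6}

⟦which melted⟧ = ⟦melted⟧ = {4, 5, 6, 7, 12, 13, 14}
⟦under 5⟧ = {x : ⟨x, 5⟩ ∈ ⟦under⟧} = {1, 2, 5, 6, 7, 10, 12, 13, 14}
⟦above 5⟧ = {x : ⟨x, 5⟩ ∈ ⟦above⟧} = {3, 4, 5, 6, 8, 10, 13, 14}
⟦box⟧ = {1, 4, 6, 7, 8, 9, 10}
… ∩ ⟦which melted⟧ = {1, 4, 6, 7, 8, 9, 10} ∩ {4, 5, 6, 7, 12, 13, 14} = {4, 6, 7}
… ∩ ⟦under 5⟧ = {4, 6, 7} ∩ {1, 2, 5, 6, 7, 10, 12, 13, 14} = {6, 7}
… ∩ ⟦above 5⟧ = {6, 7} ∩ {3, 4, 5, 6, 8, 10, 13, 14} = {6}
… ∩ ⟦rusted⟧ = {6} ∩ {2, 4, 5, 6, 8, 9, 11, 14} = {6}
So ⟦rusted box which melted under 5 above 5⟧ = {6}.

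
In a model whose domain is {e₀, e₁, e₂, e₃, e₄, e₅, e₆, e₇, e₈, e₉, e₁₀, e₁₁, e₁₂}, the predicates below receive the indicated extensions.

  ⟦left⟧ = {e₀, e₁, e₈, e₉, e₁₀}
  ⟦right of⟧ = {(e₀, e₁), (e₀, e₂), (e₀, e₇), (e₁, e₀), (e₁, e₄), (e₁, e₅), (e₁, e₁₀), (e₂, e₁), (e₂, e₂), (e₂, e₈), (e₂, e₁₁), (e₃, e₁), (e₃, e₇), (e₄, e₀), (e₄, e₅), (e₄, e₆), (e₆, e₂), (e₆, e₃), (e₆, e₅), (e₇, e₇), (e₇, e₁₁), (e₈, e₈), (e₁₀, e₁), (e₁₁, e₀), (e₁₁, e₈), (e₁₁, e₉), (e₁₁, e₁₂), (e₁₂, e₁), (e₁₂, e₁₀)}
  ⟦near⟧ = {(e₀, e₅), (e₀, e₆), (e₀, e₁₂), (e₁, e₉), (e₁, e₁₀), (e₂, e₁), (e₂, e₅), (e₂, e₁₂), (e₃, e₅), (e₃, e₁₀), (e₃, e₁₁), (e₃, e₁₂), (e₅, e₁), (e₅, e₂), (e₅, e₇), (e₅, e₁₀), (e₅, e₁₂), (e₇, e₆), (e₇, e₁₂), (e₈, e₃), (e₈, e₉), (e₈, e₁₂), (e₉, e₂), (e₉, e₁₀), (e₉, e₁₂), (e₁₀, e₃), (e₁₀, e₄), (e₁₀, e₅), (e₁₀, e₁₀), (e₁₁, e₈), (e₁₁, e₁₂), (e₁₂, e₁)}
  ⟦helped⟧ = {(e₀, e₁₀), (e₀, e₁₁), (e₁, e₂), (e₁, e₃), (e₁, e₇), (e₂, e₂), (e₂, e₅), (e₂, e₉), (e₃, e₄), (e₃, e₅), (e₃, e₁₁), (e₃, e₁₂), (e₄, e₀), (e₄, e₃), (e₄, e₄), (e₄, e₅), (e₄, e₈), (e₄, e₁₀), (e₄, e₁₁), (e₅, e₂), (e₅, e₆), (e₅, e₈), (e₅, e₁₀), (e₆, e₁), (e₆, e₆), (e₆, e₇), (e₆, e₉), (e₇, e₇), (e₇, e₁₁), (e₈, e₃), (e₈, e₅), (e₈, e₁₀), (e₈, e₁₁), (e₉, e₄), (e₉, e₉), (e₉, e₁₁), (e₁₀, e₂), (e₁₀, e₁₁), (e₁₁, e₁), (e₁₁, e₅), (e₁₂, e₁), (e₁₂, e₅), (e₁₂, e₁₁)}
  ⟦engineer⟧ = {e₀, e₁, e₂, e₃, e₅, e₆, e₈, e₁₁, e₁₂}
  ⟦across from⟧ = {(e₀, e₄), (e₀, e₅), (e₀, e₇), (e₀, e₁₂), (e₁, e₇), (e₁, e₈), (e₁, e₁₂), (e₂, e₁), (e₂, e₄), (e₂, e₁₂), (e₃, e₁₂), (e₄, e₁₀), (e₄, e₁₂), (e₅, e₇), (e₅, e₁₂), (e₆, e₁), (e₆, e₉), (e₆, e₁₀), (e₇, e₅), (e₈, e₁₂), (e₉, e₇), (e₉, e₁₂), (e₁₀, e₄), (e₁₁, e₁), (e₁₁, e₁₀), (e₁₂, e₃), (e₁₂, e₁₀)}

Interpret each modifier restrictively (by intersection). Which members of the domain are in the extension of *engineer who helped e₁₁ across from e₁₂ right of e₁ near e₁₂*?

⟦who helped e₁₁⟧ = {x : ⟨x, e₁₁⟩ ∈ ⟦helped⟧} = {e₀, e₃, e₄, e₇, e₈, e₉, e₁₀, e₁₂}
⟦across from e₁₂⟧ = {x : ⟨x, e₁₂⟩ ∈ ⟦across from⟧} = {e₀, e₁, e₂, e₃, e₄, e₅, e₈, e₉}
⟦right of e₁⟧ = {x : ⟨x, e₁⟩ ∈ ⟦right of⟧} = {e₀, e₂, e₃, e₁₀, e₁₂}
⟦near e₁₂⟧ = {x : ⟨x, e₁₂⟩ ∈ ⟦near⟧} = {e₀, e₂, e₃, e₅, e₇, e₈, e₉, e₁₁}
⟦engineer⟧ = {e₀, e₁, e₂, e₃, e₅, e₆, e₈, e₁₁, e₁₂}
… ∩ ⟦who helped e₁₁⟧ = {e₀, e₁, e₂, e₃, e₅, e₆, e₈, e₁₁, e₁₂} ∩ {e₀, e₃, e₄, e₇, e₈, e₉, e₁₀, e₁₂} = {e₀, e₃, e₈, e₁₂}
… ∩ ⟦across from e₁₂⟧ = {e₀, e₃, e₈, e₁₂} ∩ {e₀, e₁, e₂, e₃, e₄, e₅, e₈, e₉} = {e₀, e₃, e₈}
… ∩ ⟦right of e₁⟧ = {e₀, e₃, e₈} ∩ {e₀, e₂, e₃, e₁₀, e₁₂} = {e₀, e₃}
… ∩ ⟦near e₁₂⟧ = {e₀, e₃} ∩ {e₀, e₂, e₃, e₅, e₇, e₈, e₉, e₁₁} = {e₀, e₃}
So ⟦engineer who helped e₁₁ across from e₁₂ right of e₁ near e₁₂⟧ = {e₀, e₃}.

{e₀, e₃}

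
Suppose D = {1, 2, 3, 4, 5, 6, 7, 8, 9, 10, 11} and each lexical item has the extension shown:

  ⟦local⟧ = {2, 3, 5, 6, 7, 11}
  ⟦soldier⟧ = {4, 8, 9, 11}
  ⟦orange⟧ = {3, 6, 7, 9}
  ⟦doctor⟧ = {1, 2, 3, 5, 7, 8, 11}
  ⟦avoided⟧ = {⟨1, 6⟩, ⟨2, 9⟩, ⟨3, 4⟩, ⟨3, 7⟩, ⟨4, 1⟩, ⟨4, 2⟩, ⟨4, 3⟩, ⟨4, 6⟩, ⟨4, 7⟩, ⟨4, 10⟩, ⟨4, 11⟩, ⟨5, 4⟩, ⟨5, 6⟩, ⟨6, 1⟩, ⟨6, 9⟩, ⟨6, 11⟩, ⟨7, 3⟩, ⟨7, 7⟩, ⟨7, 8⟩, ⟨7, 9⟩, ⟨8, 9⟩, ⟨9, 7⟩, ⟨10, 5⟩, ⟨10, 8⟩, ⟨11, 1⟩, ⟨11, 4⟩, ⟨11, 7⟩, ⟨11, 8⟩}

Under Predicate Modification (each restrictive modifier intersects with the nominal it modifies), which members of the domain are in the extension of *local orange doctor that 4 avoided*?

⟦that 4 avoided⟧ = {x : ⟨4, x⟩ ∈ ⟦avoided⟧} = {1, 2, 3, 6, 7, 10, 11}
⟦doctor⟧ = {1, 2, 3, 5, 7, 8, 11}
… ∩ ⟦that 4 avoided⟧ = {1, 2, 3, 5, 7, 8, 11} ∩ {1, 2, 3, 6, 7, 10, 11} = {1, 2, 3, 7, 11}
… ∩ ⟦local⟧ = {1, 2, 3, 7, 11} ∩ {2, 3, 5, 6, 7, 11} = {2, 3, 7, 11}
… ∩ ⟦orange⟧ = {2, 3, 7, 11} ∩ {3, 6, 7, 9} = {3, 7}
So ⟦local orange doctor that 4 avoided⟧ = {3, 7}.

{3, 7}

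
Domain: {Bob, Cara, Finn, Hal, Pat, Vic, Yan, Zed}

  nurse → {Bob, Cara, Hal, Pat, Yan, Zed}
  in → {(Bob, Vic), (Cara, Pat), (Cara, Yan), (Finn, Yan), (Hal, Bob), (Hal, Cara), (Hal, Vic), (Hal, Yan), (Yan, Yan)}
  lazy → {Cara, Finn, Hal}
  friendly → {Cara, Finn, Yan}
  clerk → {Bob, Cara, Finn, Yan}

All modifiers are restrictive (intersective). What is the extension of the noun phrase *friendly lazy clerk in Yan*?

{Cara, Finn}

⟦in Yan⟧ = {x : ⟨x, Yan⟩ ∈ ⟦in⟧} = {Cara, Finn, Hal, Yan}
⟦clerk⟧ = {Bob, Cara, Finn, Yan}
… ∩ ⟦in Yan⟧ = {Bob, Cara, Finn, Yan} ∩ {Cara, Finn, Hal, Yan} = {Cara, Finn, Yan}
… ∩ ⟦friendly⟧ = {Cara, Finn, Yan} ∩ {Cara, Finn, Yan} = {Cara, Finn, Yan}
… ∩ ⟦lazy⟧ = {Cara, Finn, Yan} ∩ {Cara, Finn, Hal} = {Cara, Finn}
So ⟦friendly lazy clerk in Yan⟧ = {Cara, Finn}.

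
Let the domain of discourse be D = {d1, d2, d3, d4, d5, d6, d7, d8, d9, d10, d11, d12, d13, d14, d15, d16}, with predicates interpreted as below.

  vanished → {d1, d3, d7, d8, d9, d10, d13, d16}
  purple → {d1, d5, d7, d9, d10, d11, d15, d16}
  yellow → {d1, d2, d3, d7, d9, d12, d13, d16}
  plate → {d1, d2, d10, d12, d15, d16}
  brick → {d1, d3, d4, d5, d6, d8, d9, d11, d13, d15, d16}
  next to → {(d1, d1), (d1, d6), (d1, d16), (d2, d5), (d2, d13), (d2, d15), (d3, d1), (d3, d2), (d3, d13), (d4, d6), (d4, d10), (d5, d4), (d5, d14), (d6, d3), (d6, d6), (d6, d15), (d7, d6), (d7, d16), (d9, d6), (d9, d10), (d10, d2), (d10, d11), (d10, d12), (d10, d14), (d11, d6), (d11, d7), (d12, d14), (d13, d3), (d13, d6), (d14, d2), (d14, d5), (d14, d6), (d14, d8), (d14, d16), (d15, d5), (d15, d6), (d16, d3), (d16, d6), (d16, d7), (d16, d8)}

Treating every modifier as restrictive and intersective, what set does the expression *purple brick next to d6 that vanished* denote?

⟦next to d6⟧ = {x : ⟨x, d6⟩ ∈ ⟦next to⟧} = {d1, d4, d6, d7, d9, d11, d13, d14, d15, d16}
⟦that vanished⟧ = ⟦vanished⟧ = {d1, d3, d7, d8, d9, d10, d13, d16}
⟦brick⟧ = {d1, d3, d4, d5, d6, d8, d9, d11, d13, d15, d16}
… ∩ ⟦next to d6⟧ = {d1, d3, d4, d5, d6, d8, d9, d11, d13, d15, d16} ∩ {d1, d4, d6, d7, d9, d11, d13, d14, d15, d16} = {d1, d4, d6, d9, d11, d13, d15, d16}
… ∩ ⟦that vanished⟧ = {d1, d4, d6, d9, d11, d13, d15, d16} ∩ {d1, d3, d7, d8, d9, d10, d13, d16} = {d1, d9, d13, d16}
… ∩ ⟦purple⟧ = {d1, d9, d13, d16} ∩ {d1, d5, d7, d9, d10, d11, d15, d16} = {d1, d9, d16}
So ⟦purple brick next to d6 that vanished⟧ = {d1, d9, d16}.

{d1, d9, d16}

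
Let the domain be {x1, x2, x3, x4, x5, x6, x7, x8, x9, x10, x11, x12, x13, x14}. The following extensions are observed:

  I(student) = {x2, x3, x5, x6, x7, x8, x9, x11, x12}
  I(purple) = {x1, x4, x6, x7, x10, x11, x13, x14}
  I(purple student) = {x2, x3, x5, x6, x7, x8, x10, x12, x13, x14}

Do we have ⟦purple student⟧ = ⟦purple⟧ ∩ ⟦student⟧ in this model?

⟦purple⟧ ∩ ⟦student⟧ = {x1, x4, x6, x7, x10, x11, x13, x14} ∩ {x2, x3, x5, x6, x7, x8, x9, x11, x12} = {x6, x7, x11}
Observed ⟦purple student⟧ = {x2, x3, x5, x6, x7, x8, x10, x12, x13, x14}.
These differ, so the modifier is not intersective in this model.

no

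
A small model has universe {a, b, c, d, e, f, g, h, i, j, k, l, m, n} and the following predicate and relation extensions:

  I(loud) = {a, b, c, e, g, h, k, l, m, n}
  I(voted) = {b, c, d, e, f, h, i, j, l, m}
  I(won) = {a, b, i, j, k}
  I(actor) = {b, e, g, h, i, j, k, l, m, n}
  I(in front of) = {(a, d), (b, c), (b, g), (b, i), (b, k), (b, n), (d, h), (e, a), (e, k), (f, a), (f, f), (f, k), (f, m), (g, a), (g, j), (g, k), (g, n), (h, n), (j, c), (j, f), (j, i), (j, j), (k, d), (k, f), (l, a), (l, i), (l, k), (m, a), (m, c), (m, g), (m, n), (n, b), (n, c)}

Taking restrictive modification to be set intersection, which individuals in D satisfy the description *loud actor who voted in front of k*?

{b, e, l}

⟦who voted⟧ = ⟦voted⟧ = {b, c, d, e, f, h, i, j, l, m}
⟦in front of k⟧ = {x : ⟨x, k⟩ ∈ ⟦in front of⟧} = {b, e, f, g, l}
⟦actor⟧ = {b, e, g, h, i, j, k, l, m, n}
… ∩ ⟦who voted⟧ = {b, e, g, h, i, j, k, l, m, n} ∩ {b, c, d, e, f, h, i, j, l, m} = {b, e, h, i, j, l, m}
… ∩ ⟦in front of k⟧ = {b, e, h, i, j, l, m} ∩ {b, e, f, g, l} = {b, e, l}
… ∩ ⟦loud⟧ = {b, e, l} ∩ {a, b, c, e, g, h, k, l, m, n} = {b, e, l}
So ⟦loud actor who voted in front of k⟧ = {b, e, l}.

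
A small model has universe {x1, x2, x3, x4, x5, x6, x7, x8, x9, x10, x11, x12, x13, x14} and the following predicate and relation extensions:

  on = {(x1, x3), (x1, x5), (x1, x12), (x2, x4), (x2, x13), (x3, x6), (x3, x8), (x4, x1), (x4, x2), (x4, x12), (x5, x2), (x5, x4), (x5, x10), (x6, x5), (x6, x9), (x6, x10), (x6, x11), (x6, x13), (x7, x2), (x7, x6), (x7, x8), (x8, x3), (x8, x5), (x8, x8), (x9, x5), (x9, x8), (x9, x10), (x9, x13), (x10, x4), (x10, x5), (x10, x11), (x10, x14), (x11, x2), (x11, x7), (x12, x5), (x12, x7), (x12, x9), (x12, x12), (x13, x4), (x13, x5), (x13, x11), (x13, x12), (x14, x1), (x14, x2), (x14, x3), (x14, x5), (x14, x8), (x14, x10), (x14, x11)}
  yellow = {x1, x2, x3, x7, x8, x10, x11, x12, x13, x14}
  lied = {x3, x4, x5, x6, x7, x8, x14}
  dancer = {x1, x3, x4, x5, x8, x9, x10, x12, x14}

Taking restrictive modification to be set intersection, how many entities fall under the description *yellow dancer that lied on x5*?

⟦that lied⟧ = ⟦lied⟧ = {x3, x4, x5, x6, x7, x8, x14}
⟦on x5⟧ = {x : ⟨x, x5⟩ ∈ ⟦on⟧} = {x1, x6, x8, x9, x10, x12, x13, x14}
⟦dancer⟧ = {x1, x3, x4, x5, x8, x9, x10, x12, x14}
… ∩ ⟦that lied⟧ = {x1, x3, x4, x5, x8, x9, x10, x12, x14} ∩ {x3, x4, x5, x6, x7, x8, x14} = {x3, x4, x5, x8, x14}
… ∩ ⟦on x5⟧ = {x3, x4, x5, x8, x14} ∩ {x1, x6, x8, x9, x10, x12, x13, x14} = {x8, x14}
… ∩ ⟦yellow⟧ = {x8, x14} ∩ {x1, x2, x3, x7, x8, x10, x11, x12, x13, x14} = {x8, x14}
⟦yellow dancer that lied on x5⟧ = {x8, x14}, so the cardinality is 2.

2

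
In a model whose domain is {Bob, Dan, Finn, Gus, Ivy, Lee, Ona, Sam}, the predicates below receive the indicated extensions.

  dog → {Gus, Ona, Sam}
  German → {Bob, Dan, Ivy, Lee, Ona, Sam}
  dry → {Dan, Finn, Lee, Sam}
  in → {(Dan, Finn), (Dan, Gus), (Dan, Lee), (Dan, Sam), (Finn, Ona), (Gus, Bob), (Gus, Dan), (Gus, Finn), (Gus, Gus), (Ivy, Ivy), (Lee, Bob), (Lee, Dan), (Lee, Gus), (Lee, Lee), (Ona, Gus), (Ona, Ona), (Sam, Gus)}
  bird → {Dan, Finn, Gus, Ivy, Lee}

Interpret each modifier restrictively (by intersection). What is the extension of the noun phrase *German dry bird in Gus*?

⟦in Gus⟧ = {x : ⟨x, Gus⟩ ∈ ⟦in⟧} = {Dan, Gus, Lee, Ona, Sam}
⟦bird⟧ = {Dan, Finn, Gus, Ivy, Lee}
… ∩ ⟦in Gus⟧ = {Dan, Finn, Gus, Ivy, Lee} ∩ {Dan, Gus, Lee, Ona, Sam} = {Dan, Gus, Lee}
… ∩ ⟦German⟧ = {Dan, Gus, Lee} ∩ {Bob, Dan, Ivy, Lee, Ona, Sam} = {Dan, Lee}
… ∩ ⟦dry⟧ = {Dan, Lee} ∩ {Dan, Finn, Lee, Sam} = {Dan, Lee}
So ⟦German dry bird in Gus⟧ = {Dan, Lee}.

{Dan, Lee}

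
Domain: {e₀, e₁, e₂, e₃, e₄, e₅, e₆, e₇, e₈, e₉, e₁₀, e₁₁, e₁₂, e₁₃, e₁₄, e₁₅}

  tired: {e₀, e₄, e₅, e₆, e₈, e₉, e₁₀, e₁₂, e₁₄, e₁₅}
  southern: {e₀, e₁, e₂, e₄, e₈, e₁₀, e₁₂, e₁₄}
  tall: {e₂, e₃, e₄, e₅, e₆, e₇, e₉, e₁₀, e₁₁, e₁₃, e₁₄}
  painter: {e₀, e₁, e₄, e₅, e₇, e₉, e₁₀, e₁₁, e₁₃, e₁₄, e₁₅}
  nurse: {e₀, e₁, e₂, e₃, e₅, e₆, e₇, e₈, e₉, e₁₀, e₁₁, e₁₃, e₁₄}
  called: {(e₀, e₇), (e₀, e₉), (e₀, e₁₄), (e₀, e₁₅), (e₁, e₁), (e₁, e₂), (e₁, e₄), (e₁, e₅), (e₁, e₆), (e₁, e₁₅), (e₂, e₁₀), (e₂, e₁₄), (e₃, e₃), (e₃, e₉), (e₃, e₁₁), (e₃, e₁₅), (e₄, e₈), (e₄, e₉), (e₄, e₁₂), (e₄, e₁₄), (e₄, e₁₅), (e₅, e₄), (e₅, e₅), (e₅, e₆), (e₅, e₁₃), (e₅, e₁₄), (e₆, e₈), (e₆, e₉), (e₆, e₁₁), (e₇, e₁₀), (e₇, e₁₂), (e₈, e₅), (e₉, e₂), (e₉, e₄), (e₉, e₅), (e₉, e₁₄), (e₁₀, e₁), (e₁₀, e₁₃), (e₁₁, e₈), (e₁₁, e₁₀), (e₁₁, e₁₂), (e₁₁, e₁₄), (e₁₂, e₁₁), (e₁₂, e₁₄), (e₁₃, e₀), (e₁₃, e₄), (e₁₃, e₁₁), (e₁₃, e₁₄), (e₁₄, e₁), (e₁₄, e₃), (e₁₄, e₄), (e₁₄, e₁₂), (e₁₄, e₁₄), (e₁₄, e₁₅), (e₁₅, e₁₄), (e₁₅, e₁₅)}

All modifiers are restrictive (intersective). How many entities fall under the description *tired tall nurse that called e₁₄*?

3

⟦that called e₁₄⟧ = {x : ⟨x, e₁₄⟩ ∈ ⟦called⟧} = {e₀, e₂, e₄, e₅, e₉, e₁₁, e₁₂, e₁₃, e₁₄, e₁₅}
⟦nurse⟧ = {e₀, e₁, e₂, e₃, e₅, e₆, e₇, e₈, e₉, e₁₀, e₁₁, e₁₃, e₁₄}
… ∩ ⟦that called e₁₄⟧ = {e₀, e₁, e₂, e₃, e₅, e₆, e₇, e₈, e₉, e₁₀, e₁₁, e₁₃, e₁₄} ∩ {e₀, e₂, e₄, e₅, e₉, e₁₁, e₁₂, e₁₃, e₁₄, e₁₅} = {e₀, e₂, e₅, e₉, e₁₁, e₁₃, e₁₄}
… ∩ ⟦tired⟧ = {e₀, e₂, e₅, e₉, e₁₁, e₁₃, e₁₄} ∩ {e₀, e₄, e₅, e₆, e₈, e₉, e₁₀, e₁₂, e₁₄, e₁₅} = {e₀, e₅, e₉, e₁₄}
… ∩ ⟦tall⟧ = {e₀, e₅, e₉, e₁₄} ∩ {e₂, e₃, e₄, e₅, e₆, e₇, e₉, e₁₀, e₁₁, e₁₃, e₁₄} = {e₅, e₉, e₁₄}
⟦tired tall nurse that called e₁₄⟧ = {e₅, e₉, e₁₄}, so the cardinality is 3.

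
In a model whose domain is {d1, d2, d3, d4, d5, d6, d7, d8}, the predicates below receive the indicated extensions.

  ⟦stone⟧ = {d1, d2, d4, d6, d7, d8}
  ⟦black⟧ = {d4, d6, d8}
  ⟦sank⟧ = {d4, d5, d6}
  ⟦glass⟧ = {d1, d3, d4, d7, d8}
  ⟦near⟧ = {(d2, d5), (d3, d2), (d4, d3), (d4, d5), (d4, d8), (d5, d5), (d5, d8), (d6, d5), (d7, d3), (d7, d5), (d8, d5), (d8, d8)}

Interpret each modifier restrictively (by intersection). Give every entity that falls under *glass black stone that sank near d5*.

⟦that sank⟧ = ⟦sank⟧ = {d4, d5, d6}
⟦near d5⟧ = {x : ⟨x, d5⟩ ∈ ⟦near⟧} = {d2, d4, d5, d6, d7, d8}
⟦stone⟧ = {d1, d2, d4, d6, d7, d8}
… ∩ ⟦that sank⟧ = {d1, d2, d4, d6, d7, d8} ∩ {d4, d5, d6} = {d4, d6}
… ∩ ⟦near d5⟧ = {d4, d6} ∩ {d2, d4, d5, d6, d7, d8} = {d4, d6}
… ∩ ⟦glass⟧ = {d4, d6} ∩ {d1, d3, d4, d7, d8} = {d4}
… ∩ ⟦black⟧ = {d4} ∩ {d4, d6, d8} = {d4}
So ⟦glass black stone that sank near d5⟧ = {d4}.

{d4}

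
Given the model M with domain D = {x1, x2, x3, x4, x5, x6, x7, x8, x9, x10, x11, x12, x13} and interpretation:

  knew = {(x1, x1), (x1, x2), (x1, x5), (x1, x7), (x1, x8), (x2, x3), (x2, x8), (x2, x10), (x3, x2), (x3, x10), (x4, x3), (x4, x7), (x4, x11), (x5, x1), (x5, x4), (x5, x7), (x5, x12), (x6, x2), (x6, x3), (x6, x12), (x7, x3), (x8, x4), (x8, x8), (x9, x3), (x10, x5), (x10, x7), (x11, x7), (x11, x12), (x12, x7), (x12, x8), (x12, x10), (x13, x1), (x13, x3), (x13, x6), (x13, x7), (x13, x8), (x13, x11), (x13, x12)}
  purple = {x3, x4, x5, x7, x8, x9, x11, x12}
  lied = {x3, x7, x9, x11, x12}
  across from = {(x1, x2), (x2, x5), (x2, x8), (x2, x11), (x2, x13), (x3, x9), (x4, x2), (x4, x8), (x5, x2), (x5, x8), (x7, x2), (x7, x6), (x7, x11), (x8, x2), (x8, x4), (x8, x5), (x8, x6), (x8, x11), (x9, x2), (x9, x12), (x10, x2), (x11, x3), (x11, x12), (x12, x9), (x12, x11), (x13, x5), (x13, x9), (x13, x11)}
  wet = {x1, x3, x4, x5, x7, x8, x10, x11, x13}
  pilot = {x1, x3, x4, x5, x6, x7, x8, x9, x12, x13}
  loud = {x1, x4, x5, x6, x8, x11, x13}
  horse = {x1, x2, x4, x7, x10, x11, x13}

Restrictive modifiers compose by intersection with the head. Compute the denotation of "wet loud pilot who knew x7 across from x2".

{x1, x4, x5}

⟦who knew x7⟧ = {x : ⟨x, x7⟩ ∈ ⟦knew⟧} = {x1, x4, x5, x10, x11, x12, x13}
⟦across from x2⟧ = {x : ⟨x, x2⟩ ∈ ⟦across from⟧} = {x1, x4, x5, x7, x8, x9, x10}
⟦pilot⟧ = {x1, x3, x4, x5, x6, x7, x8, x9, x12, x13}
… ∩ ⟦who knew x7⟧ = {x1, x3, x4, x5, x6, x7, x8, x9, x12, x13} ∩ {x1, x4, x5, x10, x11, x12, x13} = {x1, x4, x5, x12, x13}
… ∩ ⟦across from x2⟧ = {x1, x4, x5, x12, x13} ∩ {x1, x4, x5, x7, x8, x9, x10} = {x1, x4, x5}
… ∩ ⟦wet⟧ = {x1, x4, x5} ∩ {x1, x3, x4, x5, x7, x8, x10, x11, x13} = {x1, x4, x5}
… ∩ ⟦loud⟧ = {x1, x4, x5} ∩ {x1, x4, x5, x6, x8, x11, x13} = {x1, x4, x5}
So ⟦wet loud pilot who knew x7 across from x2⟧ = {x1, x4, x5}.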